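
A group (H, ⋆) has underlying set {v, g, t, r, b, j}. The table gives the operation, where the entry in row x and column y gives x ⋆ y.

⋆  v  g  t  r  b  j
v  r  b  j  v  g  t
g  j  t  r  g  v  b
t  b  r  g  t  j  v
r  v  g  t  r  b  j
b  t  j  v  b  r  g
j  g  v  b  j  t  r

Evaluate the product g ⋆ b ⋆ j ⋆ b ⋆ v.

g ⋆ b = v
v ⋆ j = t
t ⋆ b = j
j ⋆ v = g

g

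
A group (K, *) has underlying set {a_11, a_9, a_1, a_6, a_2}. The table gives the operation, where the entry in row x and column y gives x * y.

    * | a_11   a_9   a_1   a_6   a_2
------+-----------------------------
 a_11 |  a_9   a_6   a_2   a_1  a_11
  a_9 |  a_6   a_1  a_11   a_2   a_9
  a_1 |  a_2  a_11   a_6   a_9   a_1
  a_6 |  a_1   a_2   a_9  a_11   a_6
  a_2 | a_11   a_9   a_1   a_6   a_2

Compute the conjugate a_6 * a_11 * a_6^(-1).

a_11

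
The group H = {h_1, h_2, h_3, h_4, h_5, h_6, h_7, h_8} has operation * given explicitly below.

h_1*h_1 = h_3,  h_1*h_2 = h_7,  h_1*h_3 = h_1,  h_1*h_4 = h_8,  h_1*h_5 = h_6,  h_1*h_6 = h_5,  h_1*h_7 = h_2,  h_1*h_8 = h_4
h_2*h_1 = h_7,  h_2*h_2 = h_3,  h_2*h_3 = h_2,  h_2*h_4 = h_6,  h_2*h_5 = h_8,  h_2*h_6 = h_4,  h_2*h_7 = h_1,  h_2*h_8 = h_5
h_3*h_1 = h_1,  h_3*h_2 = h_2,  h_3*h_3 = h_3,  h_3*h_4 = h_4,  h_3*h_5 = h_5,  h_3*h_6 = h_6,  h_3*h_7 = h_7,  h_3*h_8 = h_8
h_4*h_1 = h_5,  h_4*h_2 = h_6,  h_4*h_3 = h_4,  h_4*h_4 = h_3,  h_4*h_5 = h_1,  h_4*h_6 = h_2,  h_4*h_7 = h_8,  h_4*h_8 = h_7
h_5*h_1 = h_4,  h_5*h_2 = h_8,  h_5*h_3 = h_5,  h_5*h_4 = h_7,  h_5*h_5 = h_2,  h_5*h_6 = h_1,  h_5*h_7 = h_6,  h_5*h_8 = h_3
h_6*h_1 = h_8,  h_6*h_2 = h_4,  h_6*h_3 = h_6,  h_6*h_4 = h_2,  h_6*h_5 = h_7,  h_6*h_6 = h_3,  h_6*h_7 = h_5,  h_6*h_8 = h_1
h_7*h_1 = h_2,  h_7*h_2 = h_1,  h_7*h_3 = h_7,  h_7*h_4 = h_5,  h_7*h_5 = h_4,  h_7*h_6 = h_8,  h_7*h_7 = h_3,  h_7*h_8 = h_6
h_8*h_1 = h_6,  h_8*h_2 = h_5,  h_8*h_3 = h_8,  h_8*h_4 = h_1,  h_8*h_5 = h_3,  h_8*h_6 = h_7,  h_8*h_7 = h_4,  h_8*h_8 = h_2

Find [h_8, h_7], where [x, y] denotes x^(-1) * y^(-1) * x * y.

h_2

Identity is h_3; from the table h_8^(-1) = h_5 and h_7^(-1) = h_7.
h_5 * h_7 = h_6
h_6 * h_8 = h_1
h_1 * h_7 = h_2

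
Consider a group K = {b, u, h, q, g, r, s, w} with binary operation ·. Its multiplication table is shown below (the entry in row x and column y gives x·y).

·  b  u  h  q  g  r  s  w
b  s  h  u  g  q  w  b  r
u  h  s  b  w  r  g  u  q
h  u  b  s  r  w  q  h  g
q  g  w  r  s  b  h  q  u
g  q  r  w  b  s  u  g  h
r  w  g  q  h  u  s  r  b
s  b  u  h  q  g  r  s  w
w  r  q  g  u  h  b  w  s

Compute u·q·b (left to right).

u·q = w
w·b = r
(Structurally, K here is isomorphic to the elementary abelian group (Z_2)^3.)

r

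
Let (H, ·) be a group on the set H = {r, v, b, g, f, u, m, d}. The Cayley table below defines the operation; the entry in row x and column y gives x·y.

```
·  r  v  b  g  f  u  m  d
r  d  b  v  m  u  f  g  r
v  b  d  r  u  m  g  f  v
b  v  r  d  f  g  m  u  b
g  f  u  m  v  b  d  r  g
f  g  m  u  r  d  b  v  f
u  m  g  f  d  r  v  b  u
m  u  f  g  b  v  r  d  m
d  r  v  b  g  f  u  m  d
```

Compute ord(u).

4

The identity element is d (its row matches the header).
u^1 = u
u^2 = u·u = v
u^3 = v·u = g
u^4 = g·u = d
The first power of u equal to the identity is u^4, so ord(u) = 4.
(Structurally, H here is isomorphic to the dihedral group D_4.)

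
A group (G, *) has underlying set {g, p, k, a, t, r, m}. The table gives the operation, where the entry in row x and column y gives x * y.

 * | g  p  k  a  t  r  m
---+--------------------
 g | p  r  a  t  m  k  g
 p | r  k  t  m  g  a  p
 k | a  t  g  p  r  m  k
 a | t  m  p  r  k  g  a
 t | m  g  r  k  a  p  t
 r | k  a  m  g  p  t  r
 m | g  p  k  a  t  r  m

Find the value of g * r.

k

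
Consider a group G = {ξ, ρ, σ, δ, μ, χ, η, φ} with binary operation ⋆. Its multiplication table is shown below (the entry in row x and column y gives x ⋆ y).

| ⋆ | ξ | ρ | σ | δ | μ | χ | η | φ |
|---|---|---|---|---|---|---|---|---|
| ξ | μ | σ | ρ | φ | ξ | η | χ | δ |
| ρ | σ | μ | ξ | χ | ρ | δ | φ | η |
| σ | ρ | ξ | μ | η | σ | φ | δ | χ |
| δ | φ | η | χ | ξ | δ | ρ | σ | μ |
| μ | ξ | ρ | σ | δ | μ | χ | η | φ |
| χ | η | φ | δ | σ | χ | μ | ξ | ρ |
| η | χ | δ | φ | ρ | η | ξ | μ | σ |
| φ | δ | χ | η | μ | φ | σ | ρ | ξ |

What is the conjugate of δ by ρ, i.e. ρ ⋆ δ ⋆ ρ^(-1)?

φ

The identity is μ. In row ρ, the entry μ sits in column ρ, so ρ^(-1) = ρ.
ρ ⋆ δ = χ
χ ⋆ ρ = φ
(Structurally, G here is isomorphic to the dihedral group D_4.)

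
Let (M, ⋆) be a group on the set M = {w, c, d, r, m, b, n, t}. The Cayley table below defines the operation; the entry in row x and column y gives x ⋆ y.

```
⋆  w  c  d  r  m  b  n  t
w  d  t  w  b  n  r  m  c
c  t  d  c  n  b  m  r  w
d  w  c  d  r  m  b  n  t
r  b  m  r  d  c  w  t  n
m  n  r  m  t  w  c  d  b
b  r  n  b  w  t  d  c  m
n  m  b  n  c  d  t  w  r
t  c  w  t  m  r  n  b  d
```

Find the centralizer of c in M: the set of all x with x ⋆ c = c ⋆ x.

{c, d, t, w}

Compare row c with column c entry by entry.
w ⋆ c = t = c ⋆ w, so w commutes with c.
m ⋆ c = r but c ⋆ m = b, so m does not.
Collecting the elements that commute with c: C(c) = {c, d, t, w}.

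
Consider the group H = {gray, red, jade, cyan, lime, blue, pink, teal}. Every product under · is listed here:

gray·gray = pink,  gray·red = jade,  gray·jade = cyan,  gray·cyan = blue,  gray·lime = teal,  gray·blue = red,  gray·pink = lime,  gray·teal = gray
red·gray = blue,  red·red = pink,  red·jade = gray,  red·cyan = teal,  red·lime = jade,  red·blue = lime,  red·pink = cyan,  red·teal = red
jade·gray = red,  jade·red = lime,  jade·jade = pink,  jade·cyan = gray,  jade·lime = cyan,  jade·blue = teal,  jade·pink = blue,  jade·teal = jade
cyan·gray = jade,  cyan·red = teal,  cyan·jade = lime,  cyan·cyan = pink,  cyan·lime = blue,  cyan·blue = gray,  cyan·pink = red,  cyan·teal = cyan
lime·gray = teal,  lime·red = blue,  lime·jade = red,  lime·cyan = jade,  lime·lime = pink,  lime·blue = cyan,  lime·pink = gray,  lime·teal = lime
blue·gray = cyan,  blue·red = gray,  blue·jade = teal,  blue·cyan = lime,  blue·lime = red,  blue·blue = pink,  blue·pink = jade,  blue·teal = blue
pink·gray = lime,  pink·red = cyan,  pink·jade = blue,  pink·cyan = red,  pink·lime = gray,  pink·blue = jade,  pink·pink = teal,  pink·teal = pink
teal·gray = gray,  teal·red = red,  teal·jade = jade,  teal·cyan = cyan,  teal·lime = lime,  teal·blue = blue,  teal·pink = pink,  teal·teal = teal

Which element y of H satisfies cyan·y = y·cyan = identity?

red

First locate the identity: row teal matches the header, so teal is the identity.
Scan row cyan for teal: cyan·red = teal. Hence cyan^(-1) = red.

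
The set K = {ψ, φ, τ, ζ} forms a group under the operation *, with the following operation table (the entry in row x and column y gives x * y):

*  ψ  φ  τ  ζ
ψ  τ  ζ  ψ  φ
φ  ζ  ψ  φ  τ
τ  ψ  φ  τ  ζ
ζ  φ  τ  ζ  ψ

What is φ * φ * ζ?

φ

φ * φ = ψ
ψ * ζ = φ
(Structurally, K here is isomorphic to the cyclic group Z_4.)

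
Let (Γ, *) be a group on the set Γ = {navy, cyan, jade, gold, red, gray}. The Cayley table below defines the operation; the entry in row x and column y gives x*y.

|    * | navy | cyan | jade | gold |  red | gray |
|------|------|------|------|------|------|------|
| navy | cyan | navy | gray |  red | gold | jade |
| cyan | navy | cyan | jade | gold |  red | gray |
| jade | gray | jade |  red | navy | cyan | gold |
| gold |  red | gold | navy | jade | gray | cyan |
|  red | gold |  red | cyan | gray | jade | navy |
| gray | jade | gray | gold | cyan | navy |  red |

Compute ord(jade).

3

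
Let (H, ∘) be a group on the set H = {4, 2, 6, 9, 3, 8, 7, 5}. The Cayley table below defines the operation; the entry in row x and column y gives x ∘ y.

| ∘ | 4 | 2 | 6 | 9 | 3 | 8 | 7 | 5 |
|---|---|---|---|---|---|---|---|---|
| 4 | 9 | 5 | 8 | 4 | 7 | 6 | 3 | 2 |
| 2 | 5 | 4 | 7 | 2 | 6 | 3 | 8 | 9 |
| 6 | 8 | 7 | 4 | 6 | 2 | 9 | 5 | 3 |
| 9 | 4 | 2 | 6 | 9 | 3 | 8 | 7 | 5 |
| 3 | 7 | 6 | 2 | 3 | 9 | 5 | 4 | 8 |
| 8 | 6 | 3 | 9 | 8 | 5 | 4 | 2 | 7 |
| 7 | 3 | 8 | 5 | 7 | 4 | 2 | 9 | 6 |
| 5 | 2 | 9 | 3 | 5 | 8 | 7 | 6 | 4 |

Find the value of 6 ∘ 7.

5

Read row 6, column 7: 6 ∘ 7 = 5.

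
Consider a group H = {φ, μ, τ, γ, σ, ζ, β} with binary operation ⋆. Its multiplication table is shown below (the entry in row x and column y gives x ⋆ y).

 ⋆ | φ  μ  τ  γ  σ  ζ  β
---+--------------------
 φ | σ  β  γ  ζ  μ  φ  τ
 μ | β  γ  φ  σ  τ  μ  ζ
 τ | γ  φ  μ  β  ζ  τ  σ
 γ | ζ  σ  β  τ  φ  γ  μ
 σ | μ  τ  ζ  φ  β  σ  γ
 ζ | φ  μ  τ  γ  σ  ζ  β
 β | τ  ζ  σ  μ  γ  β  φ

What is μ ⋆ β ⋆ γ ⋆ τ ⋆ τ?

μ ⋆ β = ζ
ζ ⋆ γ = γ
γ ⋆ τ = β
β ⋆ τ = σ
(Structurally, H here is isomorphic to the cyclic group Z_7.)

σ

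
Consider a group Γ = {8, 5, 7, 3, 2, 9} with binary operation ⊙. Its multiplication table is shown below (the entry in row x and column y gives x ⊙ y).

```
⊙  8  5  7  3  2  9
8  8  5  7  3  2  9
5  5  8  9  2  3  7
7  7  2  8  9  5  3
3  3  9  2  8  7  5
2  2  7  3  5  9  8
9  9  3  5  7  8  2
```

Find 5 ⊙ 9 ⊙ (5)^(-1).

The identity is 8. In row 5, the entry 8 sits in column 5, so 5^(-1) = 5.
5 ⊙ 9 = 7
7 ⊙ 5 = 2
(Structurally, Γ here is isomorphic to the symmetric group S_3.)

2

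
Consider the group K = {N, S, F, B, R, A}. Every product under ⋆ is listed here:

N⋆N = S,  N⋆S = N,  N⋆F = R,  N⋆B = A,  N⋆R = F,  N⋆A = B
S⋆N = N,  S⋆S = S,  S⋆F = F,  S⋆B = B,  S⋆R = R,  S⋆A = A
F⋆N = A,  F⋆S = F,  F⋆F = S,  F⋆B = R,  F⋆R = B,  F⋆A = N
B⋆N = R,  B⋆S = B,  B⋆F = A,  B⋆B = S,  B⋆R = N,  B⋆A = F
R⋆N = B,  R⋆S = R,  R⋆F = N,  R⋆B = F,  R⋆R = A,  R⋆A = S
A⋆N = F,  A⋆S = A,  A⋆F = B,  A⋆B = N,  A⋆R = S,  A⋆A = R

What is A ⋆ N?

F

Read row A, column N: A ⋆ N = F.
(Structurally, K here is isomorphic to the symmetric group S_3.)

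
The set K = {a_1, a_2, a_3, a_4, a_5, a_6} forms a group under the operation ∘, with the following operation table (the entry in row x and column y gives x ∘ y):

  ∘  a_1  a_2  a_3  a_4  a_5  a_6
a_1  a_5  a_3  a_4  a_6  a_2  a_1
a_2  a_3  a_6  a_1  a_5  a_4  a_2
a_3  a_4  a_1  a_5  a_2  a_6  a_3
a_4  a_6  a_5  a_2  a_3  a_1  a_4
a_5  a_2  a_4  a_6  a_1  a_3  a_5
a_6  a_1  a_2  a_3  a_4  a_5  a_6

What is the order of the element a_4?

6

The identity element is a_6 (its row matches the header).
a_4^1 = a_4
a_4^2 = a_4 ∘ a_4 = a_3
a_4^3 = a_3 ∘ a_4 = a_2
a_4^4 = a_2 ∘ a_4 = a_5
a_4^5 = a_5 ∘ a_4 = a_1
a_4^6 = a_1 ∘ a_4 = a_6
The first power of a_4 equal to the identity is a_4^6, so ord(a_4) = 6.
(Structurally, K here is isomorphic to the cyclic group Z_6.)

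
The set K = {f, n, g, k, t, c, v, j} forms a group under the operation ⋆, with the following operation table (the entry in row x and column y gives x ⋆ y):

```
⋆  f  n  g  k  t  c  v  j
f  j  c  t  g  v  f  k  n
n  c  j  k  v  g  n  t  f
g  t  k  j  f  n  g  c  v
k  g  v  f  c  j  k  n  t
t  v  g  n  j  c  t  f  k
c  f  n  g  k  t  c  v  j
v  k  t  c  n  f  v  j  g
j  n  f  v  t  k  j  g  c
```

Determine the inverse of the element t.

t

First locate the identity: row c matches the header, so c is the identity.
Scan row t for c: t ⋆ t = c. Hence t^(-1) = t.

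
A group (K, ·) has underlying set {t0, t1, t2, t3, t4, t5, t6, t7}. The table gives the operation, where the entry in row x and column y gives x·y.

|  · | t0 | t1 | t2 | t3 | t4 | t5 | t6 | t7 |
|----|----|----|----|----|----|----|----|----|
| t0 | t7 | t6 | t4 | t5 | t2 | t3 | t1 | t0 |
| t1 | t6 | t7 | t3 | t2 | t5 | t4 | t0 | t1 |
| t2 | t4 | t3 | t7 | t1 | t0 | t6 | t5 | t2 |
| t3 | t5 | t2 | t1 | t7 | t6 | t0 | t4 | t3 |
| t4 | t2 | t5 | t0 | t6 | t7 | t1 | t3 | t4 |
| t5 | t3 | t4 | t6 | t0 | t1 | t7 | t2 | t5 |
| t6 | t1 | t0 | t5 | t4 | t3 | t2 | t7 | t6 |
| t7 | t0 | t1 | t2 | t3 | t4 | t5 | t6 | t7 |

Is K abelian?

Yes

Check whether the table is symmetric across its main diagonal.
Every entry (row x, col y) equals the entry (row y, col x), so K is abelian.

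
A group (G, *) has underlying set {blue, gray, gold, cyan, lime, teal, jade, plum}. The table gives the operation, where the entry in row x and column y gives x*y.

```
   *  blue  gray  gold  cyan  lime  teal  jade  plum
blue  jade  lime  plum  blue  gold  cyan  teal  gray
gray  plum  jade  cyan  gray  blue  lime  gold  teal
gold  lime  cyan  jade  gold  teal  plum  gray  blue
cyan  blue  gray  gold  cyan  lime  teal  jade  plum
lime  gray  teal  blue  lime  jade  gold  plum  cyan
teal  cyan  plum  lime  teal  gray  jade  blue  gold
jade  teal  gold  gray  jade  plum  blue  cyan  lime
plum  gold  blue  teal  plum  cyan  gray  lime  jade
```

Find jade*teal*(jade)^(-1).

The identity is cyan. In row jade, the entry cyan sits in column jade, so jade^(-1) = jade.
jade*teal = blue
blue*jade = teal

teal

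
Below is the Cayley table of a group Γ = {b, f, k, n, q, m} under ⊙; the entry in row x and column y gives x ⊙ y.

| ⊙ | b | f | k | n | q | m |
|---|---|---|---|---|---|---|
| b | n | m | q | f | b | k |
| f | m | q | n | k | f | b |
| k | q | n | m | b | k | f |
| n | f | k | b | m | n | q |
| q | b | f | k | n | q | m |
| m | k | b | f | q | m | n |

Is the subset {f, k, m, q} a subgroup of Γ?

f ⊙ m = b, which is not in {f, k, m, q}.
The subset is not closed under ⊙, so it is not a subgroup.
(Structurally, Γ here is isomorphic to the cyclic group Z_6.)

No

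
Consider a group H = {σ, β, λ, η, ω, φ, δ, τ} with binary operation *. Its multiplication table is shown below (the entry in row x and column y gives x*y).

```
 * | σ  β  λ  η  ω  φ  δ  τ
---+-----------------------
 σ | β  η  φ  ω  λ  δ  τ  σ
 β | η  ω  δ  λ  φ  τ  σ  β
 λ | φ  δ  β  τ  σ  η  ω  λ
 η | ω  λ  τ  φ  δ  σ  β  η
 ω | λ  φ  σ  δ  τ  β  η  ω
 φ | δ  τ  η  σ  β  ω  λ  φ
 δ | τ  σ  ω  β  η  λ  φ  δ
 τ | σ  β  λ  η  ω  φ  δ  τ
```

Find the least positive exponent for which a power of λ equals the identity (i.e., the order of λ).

8

The identity element is τ (its row matches the header).
λ^1 = λ
λ^2 = λ*λ = β
λ^3 = β*λ = δ
λ^4 = δ*λ = ω
λ^5 = ω*λ = σ
λ^6 = σ*λ = φ
λ^7 = φ*λ = η
λ^8 = η*λ = τ
The first power of λ equal to the identity is λ^8, so ord(λ) = 8.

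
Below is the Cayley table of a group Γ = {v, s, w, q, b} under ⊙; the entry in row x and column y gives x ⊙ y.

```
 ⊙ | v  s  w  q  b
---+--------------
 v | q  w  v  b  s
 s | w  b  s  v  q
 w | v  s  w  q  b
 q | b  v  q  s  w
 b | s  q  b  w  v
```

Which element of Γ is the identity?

w

The identity e satisfies e ⊙ x = x for all x, so its row in the table reproduces the column headers.
Row w reads: v, s, w, q, b — exactly the header order. So w is the identity.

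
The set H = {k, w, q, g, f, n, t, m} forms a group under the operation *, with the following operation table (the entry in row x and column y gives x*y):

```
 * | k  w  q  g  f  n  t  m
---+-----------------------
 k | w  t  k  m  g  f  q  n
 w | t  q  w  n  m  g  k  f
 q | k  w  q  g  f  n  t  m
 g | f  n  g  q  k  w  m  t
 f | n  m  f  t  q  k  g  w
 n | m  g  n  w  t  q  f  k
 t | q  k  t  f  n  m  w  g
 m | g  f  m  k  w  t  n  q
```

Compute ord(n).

2

The identity element is q (its row matches the header).
n^1 = n
n^2 = n*n = q
The first power of n equal to the identity is n^2, so ord(n) = 2.
(Structurally, H here is isomorphic to the dihedral group D_4.)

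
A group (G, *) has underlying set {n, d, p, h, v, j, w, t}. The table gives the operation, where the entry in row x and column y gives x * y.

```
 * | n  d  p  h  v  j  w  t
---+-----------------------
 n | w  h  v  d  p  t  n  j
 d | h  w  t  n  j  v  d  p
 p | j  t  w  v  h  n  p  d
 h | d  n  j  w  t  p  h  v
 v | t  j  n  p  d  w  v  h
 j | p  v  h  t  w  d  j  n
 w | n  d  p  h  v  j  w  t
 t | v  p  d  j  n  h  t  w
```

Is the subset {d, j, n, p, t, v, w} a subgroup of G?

No

j * p = h, which is not in {d, j, n, p, t, v, w}.
The subset is not closed under *, so it is not a subgroup.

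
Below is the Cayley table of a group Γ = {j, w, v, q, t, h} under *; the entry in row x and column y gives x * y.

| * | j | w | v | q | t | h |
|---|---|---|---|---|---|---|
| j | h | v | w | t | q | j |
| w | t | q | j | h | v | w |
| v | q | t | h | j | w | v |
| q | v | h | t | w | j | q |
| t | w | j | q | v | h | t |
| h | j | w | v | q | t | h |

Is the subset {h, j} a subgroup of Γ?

Yes

{h, j} contains the identity h.
Checking products: every product of two elements of {h, j} (read from the table) lies in {h, j}, so the set is closed.
In a finite group, a nonempty closed subset is a subgroup. So {h, j} ≤ Γ.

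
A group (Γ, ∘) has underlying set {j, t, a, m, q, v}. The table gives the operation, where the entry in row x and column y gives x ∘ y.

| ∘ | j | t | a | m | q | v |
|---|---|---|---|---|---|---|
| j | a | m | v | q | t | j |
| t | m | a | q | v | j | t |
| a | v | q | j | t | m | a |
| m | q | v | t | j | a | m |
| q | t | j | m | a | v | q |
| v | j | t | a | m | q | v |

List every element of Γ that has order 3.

{a, j}

Identity is v. Compute the order of each non-identity element by repeated multiplication:
  j: j → a → v  (order 3)
  t: t → a → q → j → m → v  (order 6)
  a: a → j → v  (order 3)
  m: m → j → q → a → t → v  (order 6)
  q: q → v  (order 2)
Elements of order 3: {a, j}.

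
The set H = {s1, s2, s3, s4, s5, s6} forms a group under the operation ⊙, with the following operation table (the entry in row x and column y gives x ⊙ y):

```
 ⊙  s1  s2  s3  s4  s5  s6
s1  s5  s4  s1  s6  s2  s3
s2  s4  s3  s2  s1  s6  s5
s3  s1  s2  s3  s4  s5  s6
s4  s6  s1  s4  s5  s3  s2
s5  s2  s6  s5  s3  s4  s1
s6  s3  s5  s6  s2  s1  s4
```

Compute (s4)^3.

s4^1 = s4
s4^2 = s4 ⊙ s4 = s5
s4^3 = s5 ⊙ s4 = s3
(Structurally, H here is isomorphic to the cyclic group Z_6.)

s3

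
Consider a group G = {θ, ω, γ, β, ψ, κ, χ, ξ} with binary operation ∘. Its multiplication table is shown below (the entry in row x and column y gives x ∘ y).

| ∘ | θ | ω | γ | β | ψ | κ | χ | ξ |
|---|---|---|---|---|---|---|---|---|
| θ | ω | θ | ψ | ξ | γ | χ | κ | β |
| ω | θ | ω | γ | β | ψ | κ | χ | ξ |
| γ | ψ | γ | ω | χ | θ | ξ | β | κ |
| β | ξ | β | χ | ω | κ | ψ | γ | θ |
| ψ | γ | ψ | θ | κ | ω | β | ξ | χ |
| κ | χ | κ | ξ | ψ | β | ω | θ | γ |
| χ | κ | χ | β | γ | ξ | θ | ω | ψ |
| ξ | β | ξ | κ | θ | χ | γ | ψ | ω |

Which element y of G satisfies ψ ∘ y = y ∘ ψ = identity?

ψ

First locate the identity: row ω matches the header, so ω is the identity.
Scan row ψ for ω: ψ ∘ ψ = ω. Hence ψ^(-1) = ψ.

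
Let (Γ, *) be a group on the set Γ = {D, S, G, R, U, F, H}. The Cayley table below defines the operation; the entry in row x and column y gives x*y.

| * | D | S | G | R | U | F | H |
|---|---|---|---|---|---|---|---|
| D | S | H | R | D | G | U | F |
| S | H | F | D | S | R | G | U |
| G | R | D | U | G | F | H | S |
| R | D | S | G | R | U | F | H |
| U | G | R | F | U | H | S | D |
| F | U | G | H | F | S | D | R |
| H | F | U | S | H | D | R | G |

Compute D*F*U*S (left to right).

U

D*F = U
U*U = H
H*S = U
(Structurally, Γ here is isomorphic to the cyclic group Z_7.)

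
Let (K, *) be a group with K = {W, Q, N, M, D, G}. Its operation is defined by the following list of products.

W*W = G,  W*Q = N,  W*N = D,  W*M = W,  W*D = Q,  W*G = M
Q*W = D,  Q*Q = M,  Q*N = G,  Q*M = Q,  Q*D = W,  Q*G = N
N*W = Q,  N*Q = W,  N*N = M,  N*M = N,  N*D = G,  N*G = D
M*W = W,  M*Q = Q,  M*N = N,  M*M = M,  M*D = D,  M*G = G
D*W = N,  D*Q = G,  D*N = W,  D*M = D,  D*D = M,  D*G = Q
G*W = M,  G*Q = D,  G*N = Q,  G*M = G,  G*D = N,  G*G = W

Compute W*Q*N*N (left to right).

N

W*Q = N
N*N = M
M*N = N
(Structurally, K here is isomorphic to the symmetric group S_3.)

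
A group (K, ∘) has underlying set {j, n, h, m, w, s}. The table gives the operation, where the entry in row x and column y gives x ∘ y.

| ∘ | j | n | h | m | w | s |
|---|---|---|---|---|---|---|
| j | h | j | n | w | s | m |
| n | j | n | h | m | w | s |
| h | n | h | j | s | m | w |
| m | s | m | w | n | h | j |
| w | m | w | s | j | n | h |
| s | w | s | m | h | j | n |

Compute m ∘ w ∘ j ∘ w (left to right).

w

m ∘ w = h
h ∘ j = n
n ∘ w = w
(Structurally, K here is isomorphic to the symmetric group S_3.)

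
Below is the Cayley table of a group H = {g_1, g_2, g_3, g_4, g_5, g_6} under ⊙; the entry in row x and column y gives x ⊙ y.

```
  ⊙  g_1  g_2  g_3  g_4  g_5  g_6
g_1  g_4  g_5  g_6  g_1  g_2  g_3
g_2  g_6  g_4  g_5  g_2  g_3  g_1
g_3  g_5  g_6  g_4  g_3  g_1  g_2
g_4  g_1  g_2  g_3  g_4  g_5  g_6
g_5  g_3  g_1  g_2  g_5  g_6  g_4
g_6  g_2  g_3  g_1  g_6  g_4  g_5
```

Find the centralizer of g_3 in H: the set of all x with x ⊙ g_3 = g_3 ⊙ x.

Compare row g_3 with column g_3 entry by entry.
g_2 ⊙ g_3 = g_5 but g_3 ⊙ g_2 = g_6, so g_2 does not.
Collecting the elements that commute with g_3: C(g_3) = {g_3, g_4}.

{g_3, g_4}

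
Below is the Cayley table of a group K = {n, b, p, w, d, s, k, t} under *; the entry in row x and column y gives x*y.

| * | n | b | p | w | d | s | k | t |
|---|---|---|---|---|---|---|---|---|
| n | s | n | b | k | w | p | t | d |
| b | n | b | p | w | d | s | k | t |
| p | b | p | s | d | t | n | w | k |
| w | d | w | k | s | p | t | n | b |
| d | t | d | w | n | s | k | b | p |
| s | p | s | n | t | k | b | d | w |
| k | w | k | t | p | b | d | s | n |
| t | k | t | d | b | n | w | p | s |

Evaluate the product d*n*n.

k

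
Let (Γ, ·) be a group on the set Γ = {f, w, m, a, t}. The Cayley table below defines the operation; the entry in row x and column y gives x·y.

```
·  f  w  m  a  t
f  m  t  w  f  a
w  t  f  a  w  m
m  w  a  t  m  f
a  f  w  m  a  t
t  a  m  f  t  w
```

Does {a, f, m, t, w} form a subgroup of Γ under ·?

Yes

{a, f, m, t, w} contains the identity a.
Checking products: every product of two elements of {a, f, m, t, w} (read from the table) lies in {a, f, m, t, w}, so the set is closed.
In a finite group, a nonempty closed subset is a subgroup. So {a, f, m, t, w} ≤ Γ.
(Structurally, Γ here is isomorphic to the cyclic group Z_5.)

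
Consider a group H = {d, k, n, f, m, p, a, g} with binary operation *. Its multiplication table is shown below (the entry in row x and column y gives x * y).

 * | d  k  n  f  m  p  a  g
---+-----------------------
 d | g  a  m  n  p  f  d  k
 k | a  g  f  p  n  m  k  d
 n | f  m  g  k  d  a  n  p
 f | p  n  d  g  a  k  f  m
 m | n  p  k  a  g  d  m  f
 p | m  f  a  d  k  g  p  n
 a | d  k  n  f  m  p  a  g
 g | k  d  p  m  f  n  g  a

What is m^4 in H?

a

m^1 = m
m^2 = m * m = g
m^3 = g * m = f
m^4 = f * m = a
(Structurally, H here is isomorphic to the quaternion group Q_8.)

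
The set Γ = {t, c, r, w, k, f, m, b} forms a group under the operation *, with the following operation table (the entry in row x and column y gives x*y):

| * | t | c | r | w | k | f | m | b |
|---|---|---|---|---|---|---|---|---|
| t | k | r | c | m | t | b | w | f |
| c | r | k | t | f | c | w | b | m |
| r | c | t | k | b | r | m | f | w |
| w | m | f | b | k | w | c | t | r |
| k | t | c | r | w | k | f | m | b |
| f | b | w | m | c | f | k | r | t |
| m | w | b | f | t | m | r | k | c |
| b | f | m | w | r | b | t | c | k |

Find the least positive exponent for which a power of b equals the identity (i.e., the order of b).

2

The identity element is k (its row matches the header).
b^1 = b
b^2 = b*b = k
The first power of b equal to the identity is b^2, so ord(b) = 2.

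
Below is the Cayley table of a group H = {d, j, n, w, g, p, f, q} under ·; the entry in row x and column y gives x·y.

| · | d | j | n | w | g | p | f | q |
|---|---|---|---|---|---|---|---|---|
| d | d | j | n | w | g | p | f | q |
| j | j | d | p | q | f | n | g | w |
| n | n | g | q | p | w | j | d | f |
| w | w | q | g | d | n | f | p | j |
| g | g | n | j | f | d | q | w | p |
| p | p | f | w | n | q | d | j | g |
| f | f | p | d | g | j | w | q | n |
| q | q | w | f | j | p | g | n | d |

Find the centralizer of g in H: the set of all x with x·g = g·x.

{d, g, p, q}

Compare row g with column g entry by entry.
q·g = p = g·q, so q commutes with g.
f·g = j but g·f = w, so f does not.
Collecting the elements that commute with g: C(g) = {d, g, p, q}.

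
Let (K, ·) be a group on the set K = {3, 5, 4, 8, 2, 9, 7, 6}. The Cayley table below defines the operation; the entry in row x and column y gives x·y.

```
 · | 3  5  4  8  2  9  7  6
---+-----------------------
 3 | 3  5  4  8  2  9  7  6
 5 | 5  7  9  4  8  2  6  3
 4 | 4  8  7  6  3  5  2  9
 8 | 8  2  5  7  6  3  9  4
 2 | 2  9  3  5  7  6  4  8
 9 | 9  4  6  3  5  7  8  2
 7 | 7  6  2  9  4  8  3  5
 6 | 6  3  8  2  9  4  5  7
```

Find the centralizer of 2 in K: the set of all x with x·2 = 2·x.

{2, 3, 4, 7}

Compare row 2 with column 2 entry by entry.
7·2 = 4 = 2·7, so 7 commutes with 2.
9·2 = 5 but 2·9 = 6, so 9 does not.
Collecting the elements that commute with 2: C(2) = {2, 3, 4, 7}.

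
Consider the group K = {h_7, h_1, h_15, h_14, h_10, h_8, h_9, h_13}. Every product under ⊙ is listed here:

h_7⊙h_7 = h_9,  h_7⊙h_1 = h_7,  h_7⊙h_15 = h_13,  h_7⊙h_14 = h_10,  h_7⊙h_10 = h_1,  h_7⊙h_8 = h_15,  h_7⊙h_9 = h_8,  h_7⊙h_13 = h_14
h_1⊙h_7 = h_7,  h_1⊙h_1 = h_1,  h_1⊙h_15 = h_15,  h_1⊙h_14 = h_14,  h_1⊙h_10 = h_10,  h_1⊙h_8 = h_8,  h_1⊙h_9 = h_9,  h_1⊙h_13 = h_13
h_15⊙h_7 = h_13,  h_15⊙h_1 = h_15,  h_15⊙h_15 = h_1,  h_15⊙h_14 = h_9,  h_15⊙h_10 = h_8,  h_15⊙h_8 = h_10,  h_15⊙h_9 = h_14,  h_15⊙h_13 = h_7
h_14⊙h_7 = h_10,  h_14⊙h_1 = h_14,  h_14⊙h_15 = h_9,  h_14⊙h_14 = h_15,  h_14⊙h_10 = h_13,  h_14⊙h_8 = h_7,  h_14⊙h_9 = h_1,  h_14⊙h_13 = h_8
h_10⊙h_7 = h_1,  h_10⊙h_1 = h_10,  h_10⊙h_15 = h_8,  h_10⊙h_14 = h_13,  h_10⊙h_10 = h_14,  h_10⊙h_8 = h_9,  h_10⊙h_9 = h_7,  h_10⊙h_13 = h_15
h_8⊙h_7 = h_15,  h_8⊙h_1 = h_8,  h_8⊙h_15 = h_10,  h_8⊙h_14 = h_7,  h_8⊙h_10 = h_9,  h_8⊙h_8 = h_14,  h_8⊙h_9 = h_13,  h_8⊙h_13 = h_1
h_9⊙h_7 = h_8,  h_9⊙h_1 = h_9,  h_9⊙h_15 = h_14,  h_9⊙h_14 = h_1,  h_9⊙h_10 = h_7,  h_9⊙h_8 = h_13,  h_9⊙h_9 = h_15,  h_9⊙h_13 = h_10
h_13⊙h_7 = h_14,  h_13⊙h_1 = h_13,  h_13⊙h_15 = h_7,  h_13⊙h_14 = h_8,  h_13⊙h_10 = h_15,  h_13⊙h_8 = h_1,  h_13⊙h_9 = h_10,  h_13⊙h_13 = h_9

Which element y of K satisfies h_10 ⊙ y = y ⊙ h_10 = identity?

First locate the identity: row h_1 matches the header, so h_1 is the identity.
Scan row h_10 for h_1: h_10 ⊙ h_7 = h_1. Hence h_10^(-1) = h_7.

h_7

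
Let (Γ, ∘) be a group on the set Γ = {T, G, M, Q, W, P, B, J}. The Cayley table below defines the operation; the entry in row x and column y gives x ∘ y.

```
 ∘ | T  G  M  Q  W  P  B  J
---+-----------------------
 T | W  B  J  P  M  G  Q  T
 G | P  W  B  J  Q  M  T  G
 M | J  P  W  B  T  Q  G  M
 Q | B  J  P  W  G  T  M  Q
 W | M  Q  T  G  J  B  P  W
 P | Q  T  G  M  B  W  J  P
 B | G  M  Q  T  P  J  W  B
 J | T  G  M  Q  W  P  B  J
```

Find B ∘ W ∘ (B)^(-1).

The identity is J. In row B, the entry J sits in column P, so B^(-1) = P.
B ∘ W = P
P ∘ P = W

W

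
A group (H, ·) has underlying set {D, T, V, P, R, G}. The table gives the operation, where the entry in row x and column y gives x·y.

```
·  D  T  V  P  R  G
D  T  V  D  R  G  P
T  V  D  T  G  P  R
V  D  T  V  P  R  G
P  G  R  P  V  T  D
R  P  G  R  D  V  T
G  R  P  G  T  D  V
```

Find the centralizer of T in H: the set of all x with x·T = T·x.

{D, T, V}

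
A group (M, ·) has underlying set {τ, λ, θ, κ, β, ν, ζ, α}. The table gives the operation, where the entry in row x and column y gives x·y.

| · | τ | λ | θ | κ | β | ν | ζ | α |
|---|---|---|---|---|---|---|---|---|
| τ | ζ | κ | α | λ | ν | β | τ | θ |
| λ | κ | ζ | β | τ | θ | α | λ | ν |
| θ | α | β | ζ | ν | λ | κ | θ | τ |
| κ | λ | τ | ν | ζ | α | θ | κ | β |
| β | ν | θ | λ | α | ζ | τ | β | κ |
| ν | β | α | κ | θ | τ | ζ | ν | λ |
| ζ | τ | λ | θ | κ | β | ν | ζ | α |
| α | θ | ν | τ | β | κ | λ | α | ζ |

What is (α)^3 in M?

α^1 = α
α^2 = α·α = ζ
α^3 = ζ·α = α
(Structurally, M here is isomorphic to the elementary abelian group (Z_2)^3.)

α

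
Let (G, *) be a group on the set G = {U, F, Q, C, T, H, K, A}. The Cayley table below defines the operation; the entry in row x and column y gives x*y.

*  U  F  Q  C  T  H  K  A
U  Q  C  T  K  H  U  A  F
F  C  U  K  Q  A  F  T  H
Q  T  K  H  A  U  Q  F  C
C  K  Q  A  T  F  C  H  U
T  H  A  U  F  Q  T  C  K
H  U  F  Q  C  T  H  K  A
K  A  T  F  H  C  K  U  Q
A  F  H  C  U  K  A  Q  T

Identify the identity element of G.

The identity e satisfies e*x = x for all x, so its row in the table reproduces the column headers.
Row H reads: U, F, Q, C, T, H, K, A — exactly the header order. So H is the identity.

H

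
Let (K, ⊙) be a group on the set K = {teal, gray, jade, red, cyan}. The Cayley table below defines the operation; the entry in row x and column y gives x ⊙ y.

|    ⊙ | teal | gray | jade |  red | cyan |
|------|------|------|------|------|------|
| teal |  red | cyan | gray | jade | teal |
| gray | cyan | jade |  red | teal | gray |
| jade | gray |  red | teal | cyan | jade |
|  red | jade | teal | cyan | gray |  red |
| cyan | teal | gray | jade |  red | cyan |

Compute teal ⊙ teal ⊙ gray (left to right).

teal

teal ⊙ teal = red
red ⊙ gray = teal
(Structurally, K here is isomorphic to the cyclic group Z_5.)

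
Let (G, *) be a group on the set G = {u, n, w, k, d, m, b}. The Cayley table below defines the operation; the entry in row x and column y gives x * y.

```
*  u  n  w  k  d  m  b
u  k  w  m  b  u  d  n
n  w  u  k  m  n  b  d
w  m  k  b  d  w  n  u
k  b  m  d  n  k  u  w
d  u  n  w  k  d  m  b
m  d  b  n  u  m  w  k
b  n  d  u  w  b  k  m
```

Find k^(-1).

First locate the identity: row d matches the header, so d is the identity.
Scan row k for d: k * w = d. Hence k^(-1) = w.
(Structurally, G here is isomorphic to the cyclic group Z_7.)

w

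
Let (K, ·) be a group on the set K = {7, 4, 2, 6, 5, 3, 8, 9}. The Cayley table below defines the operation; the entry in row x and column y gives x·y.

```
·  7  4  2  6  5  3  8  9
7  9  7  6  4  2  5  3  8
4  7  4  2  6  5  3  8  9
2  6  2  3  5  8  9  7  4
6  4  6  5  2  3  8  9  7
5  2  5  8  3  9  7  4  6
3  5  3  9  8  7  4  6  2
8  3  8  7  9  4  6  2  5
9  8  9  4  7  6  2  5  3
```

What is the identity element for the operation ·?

The identity e satisfies e·x = x for all x, so its row in the table reproduces the column headers.
Row 4 reads: 7, 4, 2, 6, 5, 3, 8, 9 — exactly the header order. So 4 is the identity.

4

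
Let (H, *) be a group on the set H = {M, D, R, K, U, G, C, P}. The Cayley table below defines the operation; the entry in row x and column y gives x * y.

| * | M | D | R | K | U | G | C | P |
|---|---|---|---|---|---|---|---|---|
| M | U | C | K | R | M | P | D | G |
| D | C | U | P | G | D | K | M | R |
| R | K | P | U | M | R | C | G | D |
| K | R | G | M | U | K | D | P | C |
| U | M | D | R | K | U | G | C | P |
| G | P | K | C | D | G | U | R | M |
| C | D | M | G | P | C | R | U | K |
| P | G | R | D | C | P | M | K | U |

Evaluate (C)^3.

C^1 = C
C^2 = C * C = U
C^3 = U * C = C

C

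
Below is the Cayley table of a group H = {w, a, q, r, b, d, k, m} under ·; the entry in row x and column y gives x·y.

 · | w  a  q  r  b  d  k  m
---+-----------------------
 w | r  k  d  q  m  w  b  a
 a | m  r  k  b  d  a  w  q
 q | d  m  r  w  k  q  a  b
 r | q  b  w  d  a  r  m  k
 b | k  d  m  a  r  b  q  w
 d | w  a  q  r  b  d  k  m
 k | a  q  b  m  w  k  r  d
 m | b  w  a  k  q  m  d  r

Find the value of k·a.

Read row k, column a: k·a = q.

q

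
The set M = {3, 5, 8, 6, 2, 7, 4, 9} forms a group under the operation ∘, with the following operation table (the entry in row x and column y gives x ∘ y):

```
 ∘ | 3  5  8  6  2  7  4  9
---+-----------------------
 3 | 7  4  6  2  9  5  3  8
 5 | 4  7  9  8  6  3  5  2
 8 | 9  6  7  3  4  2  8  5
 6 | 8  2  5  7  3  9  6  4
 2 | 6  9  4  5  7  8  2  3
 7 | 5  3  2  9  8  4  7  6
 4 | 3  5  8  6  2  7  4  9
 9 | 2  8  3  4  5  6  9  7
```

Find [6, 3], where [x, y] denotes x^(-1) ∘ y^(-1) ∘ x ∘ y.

Identity is 4; from the table 6^(-1) = 9 and 3^(-1) = 5.
9 ∘ 5 = 8
8 ∘ 6 = 3
3 ∘ 3 = 7

7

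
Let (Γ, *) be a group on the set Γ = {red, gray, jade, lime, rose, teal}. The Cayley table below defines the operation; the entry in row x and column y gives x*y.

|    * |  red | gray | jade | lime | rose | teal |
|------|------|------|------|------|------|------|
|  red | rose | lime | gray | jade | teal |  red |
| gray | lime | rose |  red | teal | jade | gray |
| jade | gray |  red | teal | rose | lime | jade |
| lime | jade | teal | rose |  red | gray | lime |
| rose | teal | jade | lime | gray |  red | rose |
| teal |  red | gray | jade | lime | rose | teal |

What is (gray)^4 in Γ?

gray^1 = gray
gray^2 = gray*gray = rose
gray^3 = rose*gray = jade
gray^4 = jade*gray = red

red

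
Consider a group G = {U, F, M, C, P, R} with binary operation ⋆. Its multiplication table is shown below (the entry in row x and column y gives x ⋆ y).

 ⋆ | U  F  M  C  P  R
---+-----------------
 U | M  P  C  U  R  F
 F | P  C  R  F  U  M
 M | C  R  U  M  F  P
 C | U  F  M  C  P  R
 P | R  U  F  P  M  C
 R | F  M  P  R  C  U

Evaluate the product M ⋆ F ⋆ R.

M ⋆ F = R
R ⋆ R = U

U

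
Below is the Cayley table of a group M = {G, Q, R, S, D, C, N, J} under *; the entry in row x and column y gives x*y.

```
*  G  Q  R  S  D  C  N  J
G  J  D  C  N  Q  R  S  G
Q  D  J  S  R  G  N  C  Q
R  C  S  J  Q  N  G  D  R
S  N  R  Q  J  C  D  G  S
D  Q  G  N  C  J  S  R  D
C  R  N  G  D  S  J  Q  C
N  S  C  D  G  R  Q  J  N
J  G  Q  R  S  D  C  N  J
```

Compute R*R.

J

Read row R, column R: R*R = J.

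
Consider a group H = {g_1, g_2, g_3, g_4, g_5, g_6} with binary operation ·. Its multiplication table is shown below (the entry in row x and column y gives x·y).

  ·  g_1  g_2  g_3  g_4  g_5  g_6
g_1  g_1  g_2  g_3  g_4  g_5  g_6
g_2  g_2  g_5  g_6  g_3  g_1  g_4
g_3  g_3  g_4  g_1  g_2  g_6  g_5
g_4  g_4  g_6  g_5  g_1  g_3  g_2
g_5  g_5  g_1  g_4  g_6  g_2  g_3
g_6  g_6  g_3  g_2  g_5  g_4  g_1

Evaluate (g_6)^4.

g_1

g_6^1 = g_6
g_6^2 = g_6·g_6 = g_1
g_6^3 = g_1·g_6 = g_6
g_6^4 = g_6·g_6 = g_1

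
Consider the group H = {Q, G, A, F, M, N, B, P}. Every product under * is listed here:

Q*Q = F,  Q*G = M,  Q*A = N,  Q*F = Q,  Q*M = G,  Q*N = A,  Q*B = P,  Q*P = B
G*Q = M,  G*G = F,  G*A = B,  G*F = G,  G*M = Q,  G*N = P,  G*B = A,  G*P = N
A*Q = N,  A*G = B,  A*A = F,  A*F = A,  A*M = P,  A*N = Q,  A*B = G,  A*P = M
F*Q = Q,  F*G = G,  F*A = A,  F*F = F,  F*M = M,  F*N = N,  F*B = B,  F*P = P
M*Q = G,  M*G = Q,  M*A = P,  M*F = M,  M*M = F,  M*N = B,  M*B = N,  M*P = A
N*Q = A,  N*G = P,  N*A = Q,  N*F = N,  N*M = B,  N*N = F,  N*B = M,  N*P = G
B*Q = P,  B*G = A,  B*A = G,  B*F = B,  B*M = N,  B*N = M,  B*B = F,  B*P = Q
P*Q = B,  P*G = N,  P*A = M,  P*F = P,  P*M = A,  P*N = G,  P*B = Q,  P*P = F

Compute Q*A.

Read row Q, column A: Q*A = N.

N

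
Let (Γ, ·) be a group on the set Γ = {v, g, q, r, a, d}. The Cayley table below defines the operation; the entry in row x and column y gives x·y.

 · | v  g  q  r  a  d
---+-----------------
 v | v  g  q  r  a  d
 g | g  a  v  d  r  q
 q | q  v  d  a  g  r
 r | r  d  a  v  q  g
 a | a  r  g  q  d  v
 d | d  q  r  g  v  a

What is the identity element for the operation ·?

The identity e satisfies e·x = x for all x, so its row in the table reproduces the column headers.
Row v reads: v, g, q, r, a, d — exactly the header order. So v is the identity.

v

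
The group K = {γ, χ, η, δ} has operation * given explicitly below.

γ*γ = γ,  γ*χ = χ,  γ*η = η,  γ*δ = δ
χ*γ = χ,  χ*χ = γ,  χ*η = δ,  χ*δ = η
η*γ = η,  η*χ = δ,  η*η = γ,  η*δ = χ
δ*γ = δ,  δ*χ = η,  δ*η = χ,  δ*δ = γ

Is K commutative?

Yes

Check whether the table is symmetric across its main diagonal.
Every entry (row x, col y) equals the entry (row y, col x), so K is abelian.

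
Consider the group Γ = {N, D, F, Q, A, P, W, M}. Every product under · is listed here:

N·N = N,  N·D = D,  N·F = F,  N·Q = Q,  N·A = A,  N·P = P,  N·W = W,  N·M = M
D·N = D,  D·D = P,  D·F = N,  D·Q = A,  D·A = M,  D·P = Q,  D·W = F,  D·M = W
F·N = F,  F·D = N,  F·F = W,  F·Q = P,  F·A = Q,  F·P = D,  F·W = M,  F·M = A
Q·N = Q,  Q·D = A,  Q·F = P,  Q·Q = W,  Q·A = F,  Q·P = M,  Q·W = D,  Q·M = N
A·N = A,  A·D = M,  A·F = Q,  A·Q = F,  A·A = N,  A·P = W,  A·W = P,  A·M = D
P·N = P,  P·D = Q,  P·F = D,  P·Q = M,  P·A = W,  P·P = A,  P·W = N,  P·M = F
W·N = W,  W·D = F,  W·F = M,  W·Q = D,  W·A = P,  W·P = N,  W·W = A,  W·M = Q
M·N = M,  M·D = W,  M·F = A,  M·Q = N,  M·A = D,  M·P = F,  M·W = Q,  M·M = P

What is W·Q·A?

W·Q = D
D·A = M
(Structurally, Γ here is isomorphic to the cyclic group Z_8.)

M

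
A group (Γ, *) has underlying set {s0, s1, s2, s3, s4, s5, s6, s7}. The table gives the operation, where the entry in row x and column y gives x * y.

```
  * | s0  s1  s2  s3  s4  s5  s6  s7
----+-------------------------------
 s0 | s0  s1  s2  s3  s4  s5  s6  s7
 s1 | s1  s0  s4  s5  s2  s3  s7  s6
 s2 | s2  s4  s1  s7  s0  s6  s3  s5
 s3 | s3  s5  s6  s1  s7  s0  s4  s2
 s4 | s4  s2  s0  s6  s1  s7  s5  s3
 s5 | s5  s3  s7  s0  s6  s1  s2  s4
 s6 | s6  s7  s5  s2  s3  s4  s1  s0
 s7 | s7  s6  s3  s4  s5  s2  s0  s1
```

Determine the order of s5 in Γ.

The identity element is s0 (its row matches the header).
s5^1 = s5
s5^2 = s5 * s5 = s1
s5^3 = s1 * s5 = s3
s5^4 = s3 * s5 = s0
The first power of s5 equal to the identity is s5^4, so ord(s5) = 4.

4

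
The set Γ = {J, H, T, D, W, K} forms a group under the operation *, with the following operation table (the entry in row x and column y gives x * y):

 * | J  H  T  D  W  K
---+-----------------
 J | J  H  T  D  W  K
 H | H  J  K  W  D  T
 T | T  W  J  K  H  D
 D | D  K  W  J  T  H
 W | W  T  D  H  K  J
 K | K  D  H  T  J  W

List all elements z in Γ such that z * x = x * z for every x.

An element z is central iff its row equals its column in the table.
For T: T * K = D ≠ H = K * T, so T ∉ Z.
Checking each element this way leaves Z(Γ) = {J}.

{J}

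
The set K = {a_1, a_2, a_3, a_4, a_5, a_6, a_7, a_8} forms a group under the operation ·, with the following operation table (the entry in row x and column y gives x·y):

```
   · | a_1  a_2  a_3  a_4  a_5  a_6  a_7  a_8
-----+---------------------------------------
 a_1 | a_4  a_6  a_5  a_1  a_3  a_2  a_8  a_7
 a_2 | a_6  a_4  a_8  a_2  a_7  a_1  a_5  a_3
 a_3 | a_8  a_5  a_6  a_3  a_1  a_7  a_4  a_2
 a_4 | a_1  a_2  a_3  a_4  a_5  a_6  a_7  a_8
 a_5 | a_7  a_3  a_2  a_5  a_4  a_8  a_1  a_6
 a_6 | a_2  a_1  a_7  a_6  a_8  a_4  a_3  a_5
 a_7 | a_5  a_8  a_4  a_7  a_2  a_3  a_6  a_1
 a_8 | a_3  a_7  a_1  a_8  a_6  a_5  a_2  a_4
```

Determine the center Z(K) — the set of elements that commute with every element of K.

{a_4, a_6}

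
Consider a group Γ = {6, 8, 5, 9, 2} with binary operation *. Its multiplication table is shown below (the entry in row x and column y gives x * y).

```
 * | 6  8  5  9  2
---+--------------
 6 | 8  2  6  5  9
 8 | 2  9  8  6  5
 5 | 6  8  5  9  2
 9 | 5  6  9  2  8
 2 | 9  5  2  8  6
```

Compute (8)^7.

8^1 = 8
8^2 = 8 * 8 = 9
8^3 = 9 * 8 = 6
8^4 = 6 * 8 = 2
8^5 = 2 * 8 = 5
8^6 = 5 * 8 = 8
8^7 = 8 * 8 = 9
(Structurally, Γ here is isomorphic to the cyclic group Z_5.)

9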